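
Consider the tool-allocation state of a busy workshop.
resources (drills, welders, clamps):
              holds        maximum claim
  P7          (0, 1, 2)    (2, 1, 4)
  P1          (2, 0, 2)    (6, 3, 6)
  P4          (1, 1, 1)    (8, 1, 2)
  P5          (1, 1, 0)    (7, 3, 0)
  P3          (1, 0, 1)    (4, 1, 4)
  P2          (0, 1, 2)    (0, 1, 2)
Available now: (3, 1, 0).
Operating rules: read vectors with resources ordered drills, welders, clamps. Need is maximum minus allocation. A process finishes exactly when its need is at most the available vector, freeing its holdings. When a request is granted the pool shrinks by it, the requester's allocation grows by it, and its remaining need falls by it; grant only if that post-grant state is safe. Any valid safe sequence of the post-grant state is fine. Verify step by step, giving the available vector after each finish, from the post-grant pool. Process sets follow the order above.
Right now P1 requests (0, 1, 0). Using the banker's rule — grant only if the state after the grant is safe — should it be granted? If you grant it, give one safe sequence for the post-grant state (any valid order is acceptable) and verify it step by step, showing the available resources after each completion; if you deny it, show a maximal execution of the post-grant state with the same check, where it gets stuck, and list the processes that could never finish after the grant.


GRANT: granting preserves safety; a valid post-grant sequence is P2, P7, P3, P1, P5, P4.
Key observation: the grant leaves (3, 0, 0) free — enough for P2, whose release restarts the cascade.
Check on the post-grant state, step by step:
  pool = (3, 0, 0)
  P2: need (0, 0, 0) fits (3, 0, 0); releases (0, 1, 2), pool now (3, 1, 2)
  P7: need (2, 0, 2) fits (3, 1, 2); releases (0, 1, 2), pool now (3, 2, 4)
  P3: need (3, 1, 3) fits (3, 2, 4); releases (1, 0, 1), pool now (4, 2, 5)
  P1: need (4, 2, 4) fits (4, 2, 5); releases (2, 1, 2), pool now (6, 3, 7)
  P5: need (6, 2, 0) fits (6, 3, 7); releases (1, 1, 0), pool now (7, 4, 7)
  P4: need (7, 0, 1) fits (7, 4, 7); releases (1, 1, 1), pool now (8, 5, 8)


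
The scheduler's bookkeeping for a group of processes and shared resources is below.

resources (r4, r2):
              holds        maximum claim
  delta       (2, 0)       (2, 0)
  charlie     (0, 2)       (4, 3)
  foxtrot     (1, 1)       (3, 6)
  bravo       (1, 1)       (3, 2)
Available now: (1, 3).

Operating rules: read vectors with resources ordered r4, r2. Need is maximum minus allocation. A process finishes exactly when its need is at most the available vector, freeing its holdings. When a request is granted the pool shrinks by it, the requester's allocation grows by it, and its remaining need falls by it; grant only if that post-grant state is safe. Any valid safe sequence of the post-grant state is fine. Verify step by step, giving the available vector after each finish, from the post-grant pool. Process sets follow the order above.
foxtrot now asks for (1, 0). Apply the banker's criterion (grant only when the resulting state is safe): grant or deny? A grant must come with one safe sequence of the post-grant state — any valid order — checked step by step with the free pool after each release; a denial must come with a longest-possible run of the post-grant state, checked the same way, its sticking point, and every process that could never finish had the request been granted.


DENY. Granting would leave the state unsafe.
Key observation: after delta, bravo the pool peaks at (3, 4), and each blocked process is short somewhere: charlie on r4; foxtrot on r2.
Pretend the grant happened; the run delta, bravo goes as far as possible. Verifying each step:
  pool = (0, 3)
  delta: need (0, 0) fits (0, 3); releases (2, 0), pool now (2, 3)
  bravo: need (2, 1) fits (2, 3); releases (1, 1), pool now (3, 4)
  charlie still needs (4, 1) but only (3, 4) is free — short on r4
  foxtrot still needs (1, 5) but only (3, 4) is free — short on r2
Had the request been granted, charlie and foxtrot could never finish.


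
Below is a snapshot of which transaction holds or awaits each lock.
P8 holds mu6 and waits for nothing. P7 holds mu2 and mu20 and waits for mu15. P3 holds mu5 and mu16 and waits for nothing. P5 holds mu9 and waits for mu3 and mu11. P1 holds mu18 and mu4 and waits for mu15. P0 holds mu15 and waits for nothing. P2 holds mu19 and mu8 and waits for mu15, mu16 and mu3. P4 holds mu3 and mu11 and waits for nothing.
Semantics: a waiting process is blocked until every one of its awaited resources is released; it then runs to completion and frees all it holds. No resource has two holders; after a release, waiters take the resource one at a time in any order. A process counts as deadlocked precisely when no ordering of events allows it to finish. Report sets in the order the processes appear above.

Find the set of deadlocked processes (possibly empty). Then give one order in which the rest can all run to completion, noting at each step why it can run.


The deadlocked set is empty.
Key observation: there is no circular wait here — follow any chain and it reaches a process that is free to run now.
The rest can finish in the order P4, P0, P5, P8, P7, P3, P1, P2.
Step-by-step check:
  P4 waits on nothing -> runs at once and releases mu3 and mu11
  P0 waits on nothing -> runs at once and releases mu15
  P5: everything it awaited (mu3 and mu11) is free; runs, freeing mu9
  P8 waits on nothing -> runs at once and releases mu6
  P7: everything it awaited (mu15) is free; runs, freeing mu2 and mu20
  P3 waits on nothing -> runs at once and releases mu5 and mu16
  P1: everything it awaited (mu15) is free; runs, freeing mu18 and mu4
  P2: everything it awaited (mu15, mu16 and mu3) is free; runs, freeing mu19 and mu8


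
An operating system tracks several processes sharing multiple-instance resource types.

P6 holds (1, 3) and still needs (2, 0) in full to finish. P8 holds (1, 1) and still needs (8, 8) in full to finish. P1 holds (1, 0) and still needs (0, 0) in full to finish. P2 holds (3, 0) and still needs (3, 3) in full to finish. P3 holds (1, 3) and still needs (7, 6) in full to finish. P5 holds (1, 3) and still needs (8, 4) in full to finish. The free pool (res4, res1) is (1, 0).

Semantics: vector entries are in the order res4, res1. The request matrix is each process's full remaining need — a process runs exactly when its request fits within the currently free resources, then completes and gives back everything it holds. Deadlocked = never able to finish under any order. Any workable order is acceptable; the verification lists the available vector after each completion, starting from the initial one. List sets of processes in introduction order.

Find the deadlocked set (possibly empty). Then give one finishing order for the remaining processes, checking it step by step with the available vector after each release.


Deadlocked: P8, P3 and P5.
Key observation: no order helps: past P1, P6, P2, the free pool tops out at (6, 3), below what each blocked process needs in res4.
The rest can finish in the order P1, P6, P2. Check, step by step:
  pool = (1, 0)
  run P1 (needs (0, 0), free (1, 0)); after release of (1, 0) the pool is (2, 0)
  run P6 (needs (2, 0), free (2, 0)); after release of (1, 3) the pool is (3, 3)
  run P2 (needs (3, 3), free (3, 3)); after release of (3, 0) the pool is (6, 3)
None of the blocked processes ever fits:
  blocked: P8 wants (8, 8), pool (6, 3) — not enough res4 and res1
  blocked: P3 wants (7, 6), pool (6, 3) — not enough res4 and res1
  blocked: P5 wants (8, 4), pool (6, 3) — not enough res4 and res1


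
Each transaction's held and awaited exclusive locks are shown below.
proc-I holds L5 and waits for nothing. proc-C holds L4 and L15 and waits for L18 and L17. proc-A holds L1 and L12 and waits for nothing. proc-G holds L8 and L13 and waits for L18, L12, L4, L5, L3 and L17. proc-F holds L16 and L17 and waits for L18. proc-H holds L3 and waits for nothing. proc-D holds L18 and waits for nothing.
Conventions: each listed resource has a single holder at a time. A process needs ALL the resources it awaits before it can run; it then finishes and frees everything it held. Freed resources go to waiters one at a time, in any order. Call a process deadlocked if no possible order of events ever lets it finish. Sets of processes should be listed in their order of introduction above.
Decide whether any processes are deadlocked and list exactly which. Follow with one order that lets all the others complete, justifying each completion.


Nothing here is deadlocked.
Key observation: no waiting chain loops back on itself — every chain ends at a process that waits on nothing, so everyone eventually runs.
One completion order for the rest: proc-D, proc-I, proc-F, proc-A, proc-C, proc-H, proc-G.
Verifying each step:
  proc-D waits on nothing -> runs at once and releases L18
  proc-I waits on nothing -> runs at once and releases L5
  proc-F waits on L18 — all released -> runs and releases L16 and L17
  proc-A waits on nothing -> runs at once and releases L1 and L12
  proc-C waits on L18 and L17 — all released -> runs and releases L4 and L15
  proc-H waits on nothing -> runs at once and releases L3
  proc-G waits on L18, L12, L4, L5, L3 and L17 — all released -> runs and releases L8 and L13


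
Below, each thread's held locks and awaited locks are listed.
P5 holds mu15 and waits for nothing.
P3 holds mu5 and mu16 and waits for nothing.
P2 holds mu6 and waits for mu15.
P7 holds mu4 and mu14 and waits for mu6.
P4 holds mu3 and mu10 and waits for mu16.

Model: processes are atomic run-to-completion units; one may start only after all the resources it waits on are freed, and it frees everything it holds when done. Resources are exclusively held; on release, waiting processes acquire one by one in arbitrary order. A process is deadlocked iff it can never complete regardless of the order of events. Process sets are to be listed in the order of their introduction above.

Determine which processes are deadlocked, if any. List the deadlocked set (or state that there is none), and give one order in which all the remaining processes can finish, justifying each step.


The deadlocked set is empty.
Key observation: no waiting chain loops back on itself — every chain ends at a process that waits on nothing, so everyone eventually runs.
One completion order for the rest: P5, P2, P3, P7, P4.
Check, step by step:
  P5 waits on nothing -> runs at once and releases mu15
  run P2 (all its waits — mu15 — are resolved); releases mu6
  P3 waits on nothing -> runs at once and releases mu5 and mu16
  run P7 (all its waits — mu6 — are resolved); releases mu4 and mu14
  run P4 (all its waits — mu16 — are resolved); releases mu3 and mu10


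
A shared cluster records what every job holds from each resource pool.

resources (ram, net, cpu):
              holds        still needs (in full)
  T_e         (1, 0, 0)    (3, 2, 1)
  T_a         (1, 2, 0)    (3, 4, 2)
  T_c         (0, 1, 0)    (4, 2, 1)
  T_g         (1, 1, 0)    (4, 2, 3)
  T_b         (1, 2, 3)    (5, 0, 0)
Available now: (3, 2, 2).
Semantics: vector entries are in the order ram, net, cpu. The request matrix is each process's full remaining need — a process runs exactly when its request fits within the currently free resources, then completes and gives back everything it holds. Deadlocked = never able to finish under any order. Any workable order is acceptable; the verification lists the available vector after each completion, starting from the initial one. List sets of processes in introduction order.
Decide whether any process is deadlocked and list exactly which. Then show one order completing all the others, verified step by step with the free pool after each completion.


Deadlocked: T_a, T_g and T_b.
Key observation: after T_e, T_c the pool peaks at (4, 3, 2), and each blocked process is short somewhere: T_a on net; T_g on cpu; T_b on ram.
A valid finishing order for the others: T_e, T_c. Walking it through:
  pool = (3, 2, 2)
  T_e: need (3, 2, 1) fits (3, 2, 2); releases (1, 0, 0), pool now (4, 2, 2)
  T_c: need (4, 2, 1) fits (4, 2, 2); releases (0, 1, 0), pool now (4, 3, 2)
The stuck group stays short no matter what:
  T_a still needs (3, 4, 2) but only (4, 3, 2) is free — short on net
  T_g still needs (4, 2, 3) but only (4, 3, 2) is free — short on cpu
  T_b still needs (5, 0, 0) but only (4, 3, 2) is free — short on ram


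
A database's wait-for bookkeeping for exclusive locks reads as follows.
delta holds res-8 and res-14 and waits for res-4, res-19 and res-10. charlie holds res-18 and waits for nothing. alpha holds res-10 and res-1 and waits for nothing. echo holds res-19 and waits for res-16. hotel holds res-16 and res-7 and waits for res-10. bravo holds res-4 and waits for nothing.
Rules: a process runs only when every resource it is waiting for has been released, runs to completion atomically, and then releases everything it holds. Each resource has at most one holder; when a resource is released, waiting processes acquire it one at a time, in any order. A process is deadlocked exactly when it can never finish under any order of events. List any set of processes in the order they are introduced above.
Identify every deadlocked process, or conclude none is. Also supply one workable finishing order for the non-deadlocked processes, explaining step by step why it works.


The deadlocked set is empty.
Key observation: no waiting chain loops back on itself — every chain ends at a process that waits on nothing, so everyone eventually runs.
A valid finishing order for the others: alpha, hotel, bravo, charlie, echo, delta.
Step-by-step check:
  alpha waits on nothing -> runs at once and releases res-10 and res-1
  hotel: everything it awaited (res-10) is free; runs, freeing res-16 and res-7
  bravo waits on nothing -> runs at once and releases res-4
  charlie waits on nothing -> runs at once and releases res-18
  echo: everything it awaited (res-16) is free; runs, freeing res-19
  delta: everything it awaited (res-4, res-19 and res-10) is free; runs, freeing res-8 and res-14


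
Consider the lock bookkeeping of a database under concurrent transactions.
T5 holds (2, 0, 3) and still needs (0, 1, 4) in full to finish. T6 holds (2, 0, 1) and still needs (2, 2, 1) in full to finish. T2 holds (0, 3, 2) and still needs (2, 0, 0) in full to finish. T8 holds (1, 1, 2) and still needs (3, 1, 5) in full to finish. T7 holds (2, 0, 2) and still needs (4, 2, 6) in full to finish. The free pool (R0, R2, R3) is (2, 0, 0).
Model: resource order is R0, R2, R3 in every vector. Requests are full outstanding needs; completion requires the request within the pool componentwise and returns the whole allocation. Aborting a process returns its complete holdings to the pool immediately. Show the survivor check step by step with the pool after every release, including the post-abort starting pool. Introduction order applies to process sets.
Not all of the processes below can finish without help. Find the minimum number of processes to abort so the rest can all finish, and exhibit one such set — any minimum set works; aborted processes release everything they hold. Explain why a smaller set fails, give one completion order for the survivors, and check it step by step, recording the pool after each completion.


The answer: abort T8.
Key observation: T5 had no path to completion before; after the abort of T8 ((1, 1, 2) returned), step 2 is where it fits.
No smaller set exists: with zero aborts the deadlock remains.
One survivor order: T2, T5, T7, T6. Verifying each step (post-abort pool first):
  pool = (3, 1, 2)
  T2: need (2, 0, 0) fits (3, 1, 2); releases (0, 3, 2), pool now (3, 4, 4)
  T5: need (0, 1, 4) fits (3, 4, 4); releases (2, 0, 3), pool now (5, 4, 7)
  T7: need (4, 2, 6) fits (5, 4, 7); releases (2, 0, 2), pool now (7, 4, 9)
  T6: need (2, 2, 1) fits (7, 4, 9); releases (2, 0, 1), pool now (9, 4, 10)


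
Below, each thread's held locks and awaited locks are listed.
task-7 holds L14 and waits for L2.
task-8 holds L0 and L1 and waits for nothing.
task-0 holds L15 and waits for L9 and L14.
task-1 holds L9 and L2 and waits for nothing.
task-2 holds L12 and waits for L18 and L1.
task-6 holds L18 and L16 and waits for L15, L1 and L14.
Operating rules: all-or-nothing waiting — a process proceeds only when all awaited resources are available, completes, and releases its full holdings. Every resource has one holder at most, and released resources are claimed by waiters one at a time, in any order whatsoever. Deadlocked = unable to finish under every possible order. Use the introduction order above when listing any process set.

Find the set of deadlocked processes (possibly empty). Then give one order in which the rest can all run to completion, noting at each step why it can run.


The deadlocked set is empty.
Key observation: every chain of waits terminates; starting from the processes that wait on nothing, all the rest unlock in turn.
One completion order for the rest: task-1, task-7, task-8, task-0, task-6, task-2.
Check, step by step:
  task-1 waits on nothing -> runs at once and releases L9 and L2
  task-7: everything it awaited (L2) is free; runs, freeing L14
  task-8 waits on nothing -> runs at once and releases L0 and L1
  task-0: everything it awaited (L9 and L14) is free; runs, freeing L15
  task-6: everything it awaited (L15, L1 and L14) is free; runs, freeing L18 and L16
  task-2: everything it awaited (L18 and L1) is free; runs, freeing L12


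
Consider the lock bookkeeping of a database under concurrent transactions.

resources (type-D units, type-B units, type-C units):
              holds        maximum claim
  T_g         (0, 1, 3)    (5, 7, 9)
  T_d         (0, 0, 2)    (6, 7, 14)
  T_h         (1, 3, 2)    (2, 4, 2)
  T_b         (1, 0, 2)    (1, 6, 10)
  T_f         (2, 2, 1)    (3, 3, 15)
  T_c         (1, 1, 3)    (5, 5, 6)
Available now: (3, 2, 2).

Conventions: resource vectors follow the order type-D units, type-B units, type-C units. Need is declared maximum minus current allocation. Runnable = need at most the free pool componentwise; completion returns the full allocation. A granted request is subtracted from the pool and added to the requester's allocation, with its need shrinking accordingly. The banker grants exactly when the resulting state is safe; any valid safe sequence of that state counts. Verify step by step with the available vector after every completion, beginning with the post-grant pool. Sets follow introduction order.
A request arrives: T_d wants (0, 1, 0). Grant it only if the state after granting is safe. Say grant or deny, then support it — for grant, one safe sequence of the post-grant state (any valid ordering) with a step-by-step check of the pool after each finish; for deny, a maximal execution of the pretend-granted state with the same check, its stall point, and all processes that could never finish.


DENY — the pretend-granted state is unsafe.
Key observation: after T_h, T_c the pool peaks at (5, 5, 7), and each blocked process is short somewhere: T_g on type-B units; T_d on type-D units, type-B units, type-C units; T_b on type-B units, type-C units; T_f on type-C units.
On the post-grant state, T_h, T_c is a maximal run — nothing extends it. Verifying each step:
  pool = (3, 1, 2)
  run T_h (needs (1, 1, 0), free (3, 1, 2)); after release of (1, 3, 2) the pool is (4, 4, 4)
  run T_c (needs (4, 4, 3), free (4, 4, 4)); after release of (1, 1, 3) the pool is (5, 5, 7)
  T_g still needs (5, 6, 6) but only (5, 5, 7) is free — short on type-B units
  T_d still needs (6, 6, 12) but only (5, 5, 7) is free — short on type-D units, type-B units and type-C units
  T_b still needs (0, 6, 8) but only (5, 5, 7) is free — short on type-B units and type-C units
  T_f still needs (1, 1, 14) but only (5, 5, 7) is free — short on type-C units
Had the request been granted, T_g, T_d, T_b and T_f could never finish.


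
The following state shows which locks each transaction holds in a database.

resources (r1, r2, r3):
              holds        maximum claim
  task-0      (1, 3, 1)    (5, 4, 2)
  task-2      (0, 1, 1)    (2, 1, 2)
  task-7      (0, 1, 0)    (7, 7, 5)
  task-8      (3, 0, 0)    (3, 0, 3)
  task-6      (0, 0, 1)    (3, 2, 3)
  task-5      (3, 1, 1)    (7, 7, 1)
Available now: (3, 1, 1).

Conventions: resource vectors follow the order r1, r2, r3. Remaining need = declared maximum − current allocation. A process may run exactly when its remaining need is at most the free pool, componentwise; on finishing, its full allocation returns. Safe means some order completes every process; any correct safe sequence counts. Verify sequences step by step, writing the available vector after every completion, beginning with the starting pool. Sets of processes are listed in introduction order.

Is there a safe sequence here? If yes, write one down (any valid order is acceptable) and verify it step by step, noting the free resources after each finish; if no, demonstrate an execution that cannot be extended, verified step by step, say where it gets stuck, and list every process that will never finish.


The state is UNSAFE.
Key observation: task-2, task-6, task-8, task-0 can finish, but then (7, 5, 4) is all there is, and the blocked group's r2 demands exceed it.
A maximal execution: task-2, task-6, task-8, task-0 — then nothing else fits. Check, step by step:
  pool = (3, 1, 1)
  task-2: need (2, 0, 1) fits (3, 1, 1); releases (0, 1, 1), pool now (3, 2, 2)
  task-6: need (3, 2, 2) fits (3, 2, 2); releases (0, 0, 1), pool now (3, 2, 3)
  task-8: need (0, 0, 3) fits (3, 2, 3); releases (3, 0, 0), pool now (6, 2, 3)
  task-0: need (4, 1, 1) fits (6, 2, 3); releases (1, 3, 1), pool now (7, 5, 4)
  blocked: task-7 wants (7, 6, 5), pool (7, 5, 4) — not enough r2 and r3
  blocked: task-5 wants (4, 6, 0), pool (7, 5, 4) — not enough r2
Permanently blocked: task-7 and task-5.


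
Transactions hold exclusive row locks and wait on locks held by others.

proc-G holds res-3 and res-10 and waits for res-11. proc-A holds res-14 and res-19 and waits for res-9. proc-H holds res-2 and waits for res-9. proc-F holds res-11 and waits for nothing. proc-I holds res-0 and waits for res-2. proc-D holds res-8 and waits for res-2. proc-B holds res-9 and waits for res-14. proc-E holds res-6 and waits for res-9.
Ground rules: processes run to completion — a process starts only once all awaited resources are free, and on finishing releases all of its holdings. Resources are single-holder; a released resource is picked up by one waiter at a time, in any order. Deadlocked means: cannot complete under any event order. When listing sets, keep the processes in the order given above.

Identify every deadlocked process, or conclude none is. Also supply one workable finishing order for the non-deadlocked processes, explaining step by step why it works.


Deadlocked: proc-A, proc-H, proc-I, proc-D, proc-B and proc-E.
Key observation: the knot is the closed ring of waits proc-A -> proc-B -> proc-A; proc-H, proc-I, proc-D and proc-E wait into the deadlock from upstream.
A valid finishing order for the others: proc-F, proc-G.
Verifying each step:
  proc-F waits on nothing -> runs at once and releases res-11
  proc-G waits on res-11 — all released -> runs and releases res-3 and res-10


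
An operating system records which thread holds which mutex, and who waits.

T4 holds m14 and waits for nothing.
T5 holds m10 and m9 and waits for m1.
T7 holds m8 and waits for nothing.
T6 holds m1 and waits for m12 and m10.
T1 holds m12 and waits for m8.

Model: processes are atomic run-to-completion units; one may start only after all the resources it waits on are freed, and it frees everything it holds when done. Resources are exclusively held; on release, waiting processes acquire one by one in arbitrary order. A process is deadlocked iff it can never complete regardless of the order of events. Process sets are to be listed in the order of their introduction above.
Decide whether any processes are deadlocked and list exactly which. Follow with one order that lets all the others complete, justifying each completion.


Deadlocked: T5 and T6.
Key observation: along T5 -> T6 -> T5, each member waits on what the next one holds — a deadlock; no other process is dragged down with it.
The rest can finish in the order T4, T7, T1.
Walking it through:
  T4: no waits; runs immediately, freeing m14
  T7: no waits; runs immediately, freeing m8
  T1: everything it awaited (m8) is free; runs, freeing m12


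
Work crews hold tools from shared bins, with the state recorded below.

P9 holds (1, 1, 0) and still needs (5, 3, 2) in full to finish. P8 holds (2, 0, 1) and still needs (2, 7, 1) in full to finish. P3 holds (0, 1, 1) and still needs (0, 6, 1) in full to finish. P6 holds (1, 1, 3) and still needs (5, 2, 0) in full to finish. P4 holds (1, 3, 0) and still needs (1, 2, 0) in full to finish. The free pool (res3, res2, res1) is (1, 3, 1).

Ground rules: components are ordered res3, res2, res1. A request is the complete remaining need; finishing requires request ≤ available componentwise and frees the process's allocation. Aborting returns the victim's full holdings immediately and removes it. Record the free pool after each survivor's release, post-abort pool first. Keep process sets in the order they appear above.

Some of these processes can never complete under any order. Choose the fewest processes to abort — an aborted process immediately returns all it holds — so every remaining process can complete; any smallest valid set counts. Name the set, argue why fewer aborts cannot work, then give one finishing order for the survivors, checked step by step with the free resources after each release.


The answer: abort P6.
Key observation: the deadlocked P9 becomes finishable only because P6 released (1, 1, 3); it completes at step 3 below.
Minimality: the empty abort set fails — the state is deadlocked as it stands.
Survivors finish in the order: P4, P8, P9, P3. Verifying each step (pool after the aborts first):
  pool = (2, 4, 4)
  P4: need (1, 2, 0) fits (2, 4, 4); releases (1, 3, 0), pool now (3, 7, 4)
  P8: need (2, 7, 1) fits (3, 7, 4); releases (2, 0, 1), pool now (5, 7, 5)
  P9: need (5, 3, 2) fits (5, 7, 5); releases (1, 1, 0), pool now (6, 8, 5)
  P3: need (0, 6, 1) fits (6, 8, 5); releases (0, 1, 1), pool now (6, 9, 6)


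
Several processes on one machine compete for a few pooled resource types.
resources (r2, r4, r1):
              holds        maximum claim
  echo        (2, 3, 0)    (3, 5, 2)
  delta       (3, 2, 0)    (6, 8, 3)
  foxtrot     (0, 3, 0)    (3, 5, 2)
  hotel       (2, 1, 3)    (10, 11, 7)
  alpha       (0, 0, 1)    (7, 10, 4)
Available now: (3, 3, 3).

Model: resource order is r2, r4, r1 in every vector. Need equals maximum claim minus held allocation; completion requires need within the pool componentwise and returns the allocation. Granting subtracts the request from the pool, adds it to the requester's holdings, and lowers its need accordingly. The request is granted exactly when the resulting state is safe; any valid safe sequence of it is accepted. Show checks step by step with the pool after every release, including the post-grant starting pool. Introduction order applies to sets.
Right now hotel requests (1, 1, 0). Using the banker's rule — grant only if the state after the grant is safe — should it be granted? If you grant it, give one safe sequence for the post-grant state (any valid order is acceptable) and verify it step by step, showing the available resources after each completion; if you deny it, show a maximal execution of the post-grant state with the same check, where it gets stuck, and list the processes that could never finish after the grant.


GRANT: granting preserves safety; a valid post-grant sequence is echo, foxtrot, delta, alpha, hotel.
Key observation: granting shrinks the pool to (2, 2, 3), yet echo still fits and the chain goes through.
Check on the post-grant state, step by step:
  pool = (2, 2, 3)
  run echo (needs (1, 2, 2), free (2, 2, 3)); after release of (2, 3, 0) the pool is (4, 5, 3)
  run foxtrot (needs (3, 2, 2), free (4, 5, 3)); after release of (0, 3, 0) the pool is (4, 8, 3)
  run delta (needs (3, 6, 3), free (4, 8, 3)); after release of (3, 2, 0) the pool is (7, 10, 3)
  run alpha (needs (7, 10, 3), free (7, 10, 3)); after release of (0, 0, 1) the pool is (7, 10, 4)
  run hotel (needs (7, 9, 4), free (7, 10, 4)); after release of (3, 2, 3) the pool is (10, 12, 7)


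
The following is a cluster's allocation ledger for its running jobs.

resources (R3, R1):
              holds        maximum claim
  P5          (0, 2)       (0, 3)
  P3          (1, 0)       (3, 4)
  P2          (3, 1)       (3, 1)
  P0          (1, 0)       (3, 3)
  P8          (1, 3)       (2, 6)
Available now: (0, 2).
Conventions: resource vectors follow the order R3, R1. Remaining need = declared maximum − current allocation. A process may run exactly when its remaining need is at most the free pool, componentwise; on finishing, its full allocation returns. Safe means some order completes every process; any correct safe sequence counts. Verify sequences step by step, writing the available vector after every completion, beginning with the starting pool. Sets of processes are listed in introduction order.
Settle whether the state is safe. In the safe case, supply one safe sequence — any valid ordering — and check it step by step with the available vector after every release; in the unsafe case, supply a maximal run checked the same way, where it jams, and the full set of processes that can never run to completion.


SAFE — a valid safe sequence is P2, P5, P0, P3, P8.
Key observation: nothing binds to the last unit here — the tightest requested-resource margin is 1, first seen at P0 ((2, 3) against (3, 5)).
Check, step by step:
  pool = (0, 2)
  P2: need (0, 0) fits (0, 2); releases (3, 1), pool now (3, 3)
  P5: need (0, 1) fits (3, 3); releases (0, 2), pool now (3, 5)
  P0: need (2, 3) fits (3, 5); releases (1, 0), pool now (4, 5)
  P3: need (2, 4) fits (4, 5); releases (1, 0), pool now (5, 5)
  P8: need (1, 3) fits (5, 5); releases (1, 3), pool now (6, 8)


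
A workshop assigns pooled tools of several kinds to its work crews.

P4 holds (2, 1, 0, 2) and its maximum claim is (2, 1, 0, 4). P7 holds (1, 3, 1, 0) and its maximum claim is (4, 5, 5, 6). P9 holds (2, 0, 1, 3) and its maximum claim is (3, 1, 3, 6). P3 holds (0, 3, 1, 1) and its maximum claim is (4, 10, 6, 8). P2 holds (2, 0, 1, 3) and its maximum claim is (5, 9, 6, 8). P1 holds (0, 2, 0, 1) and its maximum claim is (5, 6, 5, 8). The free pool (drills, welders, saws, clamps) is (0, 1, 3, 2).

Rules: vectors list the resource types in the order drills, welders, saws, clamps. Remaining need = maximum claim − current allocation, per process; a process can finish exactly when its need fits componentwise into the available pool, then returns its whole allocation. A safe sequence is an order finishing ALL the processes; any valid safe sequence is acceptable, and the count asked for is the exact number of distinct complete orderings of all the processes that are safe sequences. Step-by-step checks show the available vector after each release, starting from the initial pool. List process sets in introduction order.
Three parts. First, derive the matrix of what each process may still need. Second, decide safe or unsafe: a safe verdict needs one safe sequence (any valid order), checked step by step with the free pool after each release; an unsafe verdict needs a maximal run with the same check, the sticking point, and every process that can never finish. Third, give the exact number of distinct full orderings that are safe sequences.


(1) Need matrix, components ordered drills, welders, saws, clamps:
  P4: (0, 0, 0, 2)
  P7: (3, 2, 4, 6)
  P9: (1, 1, 2, 3)
  P3: (4, 7, 5, 7)
  P2: (3, 9, 5, 5)
  P1: (5, 4, 5, 7)
(2) SAFE. One safe sequence: P4, P9, P7, P1, P3, P2.
Key observation: P4 marks the first exact bind of the order: its need (0, 0, 0, 2) fits the free (0, 1, 3, 2) with zero slack on a requested resource.
Walking it through:
  pool = (0, 1, 3, 2)
  run P4 (needs (0, 0, 0, 2), free (0, 1, 3, 2)); after release of (2, 1, 0, 2) the pool is (2, 2, 3, 4)
  run P9 (needs (1, 1, 2, 3), free (2, 2, 3, 4)); after release of (2, 0, 1, 3) the pool is (4, 2, 4, 7)
  run P7 (needs (3, 2, 4, 6), free (4, 2, 4, 7)); after release of (1, 3, 1, 0) the pool is (5, 5, 5, 7)
  run P1 (needs (5, 4, 5, 7), free (5, 5, 5, 7)); after release of (0, 2, 0, 1) the pool is (5, 7, 5, 8)
  run P3 (needs (4, 7, 5, 7), free (5, 7, 5, 8)); after release of (0, 3, 1, 1) the pool is (5, 10, 6, 9)
  run P2 (needs (3, 9, 5, 5), free (5, 10, 6, 9)); after release of (2, 0, 1, 3) the pool is (7, 10, 7, 12)
(3) The exact count: 1 of the possible complete orderings is a safe sequence.


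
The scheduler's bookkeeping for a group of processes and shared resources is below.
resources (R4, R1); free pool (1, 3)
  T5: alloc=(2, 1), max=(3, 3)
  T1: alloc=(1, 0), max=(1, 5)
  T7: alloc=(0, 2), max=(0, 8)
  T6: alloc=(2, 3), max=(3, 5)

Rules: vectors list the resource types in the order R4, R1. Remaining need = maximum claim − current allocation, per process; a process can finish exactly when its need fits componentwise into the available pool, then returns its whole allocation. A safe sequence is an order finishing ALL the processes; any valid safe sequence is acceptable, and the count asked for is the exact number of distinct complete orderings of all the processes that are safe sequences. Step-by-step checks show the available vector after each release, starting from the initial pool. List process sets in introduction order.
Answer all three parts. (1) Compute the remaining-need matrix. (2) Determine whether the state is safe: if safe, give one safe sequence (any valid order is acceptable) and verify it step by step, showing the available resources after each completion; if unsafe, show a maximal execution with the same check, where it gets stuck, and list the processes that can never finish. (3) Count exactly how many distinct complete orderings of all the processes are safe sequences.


(1) Need matrix, components ordered R4, R1:
  T5: (1, 2)
  T1: (0, 5)
  T7: (0, 6)
  T6: (1, 2)
(2) SAFE — a valid safe sequence is T5, T6, T1, T7.
Key observation: reading the order forward, T5 is the first process whose need (1, 2) meets the free pool (1, 3) exactly on a resource it requests.
Verifying each step:
  pool = (1, 3)
  T5: need (1, 2) fits (1, 3); releases (2, 1), pool now (3, 4)
  T6: need (1, 2) fits (3, 4); releases (2, 3), pool now (5, 7)
  T1: need (0, 5) fits (5, 7); releases (1, 0), pool now (6, 7)
  T7: need (0, 6) fits (6, 7); releases (0, 2), pool now (6, 9)
(3) Precisely 8 of the possible complete orderings are safe sequences.


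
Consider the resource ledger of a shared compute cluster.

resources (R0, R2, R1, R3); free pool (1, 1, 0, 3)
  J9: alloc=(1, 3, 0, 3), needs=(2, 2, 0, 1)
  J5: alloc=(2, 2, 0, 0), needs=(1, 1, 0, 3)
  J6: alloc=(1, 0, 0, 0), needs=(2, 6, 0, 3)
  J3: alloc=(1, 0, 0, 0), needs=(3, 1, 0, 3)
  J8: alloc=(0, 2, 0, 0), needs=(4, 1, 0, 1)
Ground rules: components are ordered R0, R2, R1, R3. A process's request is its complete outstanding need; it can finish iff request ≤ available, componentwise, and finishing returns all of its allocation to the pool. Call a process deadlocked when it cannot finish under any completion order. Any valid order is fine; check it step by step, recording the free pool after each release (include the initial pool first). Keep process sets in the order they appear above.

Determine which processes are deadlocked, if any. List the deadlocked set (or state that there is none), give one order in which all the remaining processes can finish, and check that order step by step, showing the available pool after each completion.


No process is deadlocked.
Key observation: there is always a runnable process — J5 first — so the state unwinds completely.
One completion order for the rest: J5, J9, J8, J3, J6. Step-by-step check:
  pool = (1, 1, 0, 3)
  run J5 (needs (1, 1, 0, 3), free (1, 1, 0, 3)); after release of (2, 2, 0, 0) the pool is (3, 3, 0, 3)
  run J9 (needs (2, 2, 0, 1), free (3, 3, 0, 3)); after release of (1, 3, 0, 3) the pool is (4, 6, 0, 6)
  run J8 (needs (4, 1, 0, 1), free (4, 6, 0, 6)); after release of (0, 2, 0, 0) the pool is (4, 8, 0, 6)
  run J3 (needs (3, 1, 0, 3), free (4, 8, 0, 6)); after release of (1, 0, 0, 0) the pool is (5, 8, 0, 6)
  run J6 (needs (2, 6, 0, 3), free (5, 8, 0, 6)); after release of (1, 0, 0, 0) the pool is (6, 8, 0, 6)


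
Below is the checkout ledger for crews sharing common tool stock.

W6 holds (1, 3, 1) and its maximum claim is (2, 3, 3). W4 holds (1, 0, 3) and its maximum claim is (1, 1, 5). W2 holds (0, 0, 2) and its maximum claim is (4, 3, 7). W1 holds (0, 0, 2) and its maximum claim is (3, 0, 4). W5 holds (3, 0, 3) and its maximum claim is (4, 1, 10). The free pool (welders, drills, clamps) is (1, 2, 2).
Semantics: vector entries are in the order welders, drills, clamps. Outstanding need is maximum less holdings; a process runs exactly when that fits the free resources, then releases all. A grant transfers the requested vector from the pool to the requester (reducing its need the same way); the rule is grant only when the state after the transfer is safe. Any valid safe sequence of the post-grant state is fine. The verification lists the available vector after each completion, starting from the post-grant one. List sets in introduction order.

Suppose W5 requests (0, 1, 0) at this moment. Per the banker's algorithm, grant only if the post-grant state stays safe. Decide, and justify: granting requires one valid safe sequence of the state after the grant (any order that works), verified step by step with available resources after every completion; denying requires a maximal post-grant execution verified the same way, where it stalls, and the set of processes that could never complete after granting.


GRANT — the state after the grant stays safe, e.g. via W4, W6, W1, W5, W2.
Key observation: after the grant the pool drops to (1, 1, 2), which still lets W4 finish first and unwind the rest.
Verifying the post-grant state step by step:
  pool = (1, 1, 2)
  W4: need (0, 1, 2) fits (1, 1, 2); releases (1, 0, 3), pool now (2, 1, 5)
  W6: need (1, 0, 2) fits (2, 1, 5); releases (1, 3, 1), pool now (3, 4, 6)
  W1: need (3, 0, 2) fits (3, 4, 6); releases (0, 0, 2), pool now (3, 4, 8)
  W5: need (1, 0, 7) fits (3, 4, 8); releases (3, 1, 3), pool now (6, 5, 11)
  W2: need (4, 3, 5) fits (6, 5, 11); releases (0, 0, 2), pool now (6, 5, 13)


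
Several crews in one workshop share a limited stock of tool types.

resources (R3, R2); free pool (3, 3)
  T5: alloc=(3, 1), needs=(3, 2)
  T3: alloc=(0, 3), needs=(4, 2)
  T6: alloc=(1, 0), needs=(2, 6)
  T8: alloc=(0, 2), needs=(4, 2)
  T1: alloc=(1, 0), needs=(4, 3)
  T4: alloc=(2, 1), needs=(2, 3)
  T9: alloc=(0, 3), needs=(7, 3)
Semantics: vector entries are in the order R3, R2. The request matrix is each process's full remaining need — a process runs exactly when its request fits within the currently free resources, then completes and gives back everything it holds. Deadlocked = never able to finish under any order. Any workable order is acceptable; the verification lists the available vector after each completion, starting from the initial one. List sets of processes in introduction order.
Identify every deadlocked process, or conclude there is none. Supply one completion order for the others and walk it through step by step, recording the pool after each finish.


The deadlocked set is empty.
Key observation: no deadlock: T4 fits now, and the freed resources carry the rest through.
A valid finishing order for the others: T4, T3, T5, T1, T9, T8, T6. Check, step by step:
  pool = (3, 3)
  T4: need (2, 3) fits (3, 3); releases (2, 1), pool now (5, 4)
  T3: need (4, 2) fits (5, 4); releases (0, 3), pool now (5, 7)
  T5: need (3, 2) fits (5, 7); releases (3, 1), pool now (8, 8)
  T1: need (4, 3) fits (8, 8); releases (1, 0), pool now (9, 8)
  T9: need (7, 3) fits (9, 8); releases (0, 3), pool now (9, 11)
  T8: need (4, 2) fits (9, 11); releases (0, 2), pool now (9, 13)
  T6: need (2, 6) fits (9, 13); releases (1, 0), pool now (10, 13)
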